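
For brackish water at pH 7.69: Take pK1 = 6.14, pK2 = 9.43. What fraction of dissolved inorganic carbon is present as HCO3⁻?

α₁ = 1 / (1 + [H⁺]/K1 + K2/[H⁺]) = 1 / (1 + 10^-1.55 + 10^-1.74)
   = 1 / (1 + 0.028184 + 0.018197) = 1/1.0464 = 0.9557

α₁ = 0.956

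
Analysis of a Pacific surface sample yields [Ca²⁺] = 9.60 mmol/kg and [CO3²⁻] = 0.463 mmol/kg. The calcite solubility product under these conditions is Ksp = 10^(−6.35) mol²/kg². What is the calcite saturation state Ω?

Ω = 9.95

Ksp = 10^(−6.35) = 4.467×10^-7
Ω = [Ca²⁺][CO3²⁻]/Ksp = (9.60×10^-3)(0.463×10^-3) / 4.467×10^-7 = 9.95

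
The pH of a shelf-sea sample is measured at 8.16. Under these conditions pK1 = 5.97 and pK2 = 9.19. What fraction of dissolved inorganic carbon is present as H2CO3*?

α₀ = 0.00587

α₀ = 1 / (1 + K1/[H⁺] + K1K2/[H⁺]²) = 1 / (1 + 10^+2.19 + 10^+1.16)
   = 1 / (1 + 154.88 + 14.454) = 1/170.34 = 0.005871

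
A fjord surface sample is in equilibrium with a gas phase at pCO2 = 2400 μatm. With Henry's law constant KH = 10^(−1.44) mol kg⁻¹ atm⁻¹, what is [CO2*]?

KH = 10^(−1.44) = 3.631×10^-2 mol kg⁻¹ atm⁻¹
[CO2*] = KH · pCO2 = 3.631×10^-2 × 2400×10^-6 atm = 8.71×10^-5 mol/kg

[CO2*] = 87.1 μmol/kg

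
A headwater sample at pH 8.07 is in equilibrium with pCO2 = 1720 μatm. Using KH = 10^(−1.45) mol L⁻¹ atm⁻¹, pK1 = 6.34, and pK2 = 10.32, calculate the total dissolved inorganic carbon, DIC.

DIC = 3.36 mmol/L

[CO2*] = KH · pCO2 = 10^(−1.45) × 1720×10^-6 = 6.103×10^-5 mol/L
α₀ = 1/(1 + K1/[H⁺] + K1K2/[H⁺]²) = 1/(1 + 10^+1.73 + 10^-0.52) = 0.01818
DIC = [CO2*]/α₀ = 6.103×10^-5 / 0.01818 = 3.36 mmol/L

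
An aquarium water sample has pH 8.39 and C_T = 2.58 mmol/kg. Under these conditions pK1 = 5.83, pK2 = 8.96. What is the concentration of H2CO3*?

[CO2*] = 5.59 μmol/kg

α₀ = 1 / (1 + K1/[H⁺] + K1K2/[H⁺]²) = 1 / (1 + 10^+2.56 + 10^+1.99)
   = 1 / (1 + 363.08 + 97.724) = 1/461.80 = 0.002165
[CO2*] = α₀ × DIC = 0.002165 × 2.58 = 0.00559 mmol/kg = 5.59 μmol/kg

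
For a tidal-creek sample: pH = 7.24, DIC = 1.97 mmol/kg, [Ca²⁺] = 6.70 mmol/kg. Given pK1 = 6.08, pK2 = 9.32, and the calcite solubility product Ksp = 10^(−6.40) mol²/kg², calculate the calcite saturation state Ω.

α₂ = 1 / (1 + [H⁺]/K2 + [H⁺]²/(K1K2)) = 1 / (1 + 10^+2.08 + 10^+0.92)
   = 1 / (1 + 120.23 + 8.3176) = 1/129.54 = 0.007719
[CO3²⁻] = α₂ × DIC = 0.007719 × 1.97 = 0.01521 mmol/kg = 15.21 μmol/kg
Ksp = 10^(−6.40) = 3.981×10^-7
Ω = [Ca²⁺][CO3²⁻]/Ksp = (6.70×10^-3)(1.521×10^-5) / 3.981×10^-7 = 0.256

Ω = 0.256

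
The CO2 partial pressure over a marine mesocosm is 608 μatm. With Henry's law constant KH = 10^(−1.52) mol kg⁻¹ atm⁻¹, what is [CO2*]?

[CO2*] = 18.4 μmol/kg

KH = 10^(−1.52) = 3.020×10^-2 mol kg⁻¹ atm⁻¹
[CO2*] = KH · pCO2 = 3.020×10^-2 × 608×10^-6 atm = 1.84×10^-5 mol/kg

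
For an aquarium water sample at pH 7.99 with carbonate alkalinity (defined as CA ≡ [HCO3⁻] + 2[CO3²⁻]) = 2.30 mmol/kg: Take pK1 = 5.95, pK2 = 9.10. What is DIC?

CA = [HCO3⁻] + 2[CO3²⁻] = (α₁ + 2α₂)·DIC
At pH 7.99: [H⁺]/K1 = 10^-2.04 = 0.0091201, K2/[H⁺] = 10^-1.11 = 0.077625
α₁ = 1/(1 + 0.0091201 + 0.077625) = 1/1.0867 = 0.9202; α₂ = α₁·K2/[H⁺] = 0.07143
α₁ + 2α₂ = 1.0630
DIC = CA / (α₁ + 2α₂) = 2.30 / 1.0630 = 2.16 mmol/kg

DIC = 2.16 mmol/kg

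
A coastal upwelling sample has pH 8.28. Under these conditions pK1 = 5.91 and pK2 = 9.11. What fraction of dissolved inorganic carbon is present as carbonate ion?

α₂ = 0.128

α₂ = 1 / (1 + [H⁺]/K2 + [H⁺]²/(K1K2)) = 1 / (1 + 10^+0.83 + 10^-1.54)
   = 1 / (1 + 6.7608 + 0.028840) = 1/7.7897 = 0.1284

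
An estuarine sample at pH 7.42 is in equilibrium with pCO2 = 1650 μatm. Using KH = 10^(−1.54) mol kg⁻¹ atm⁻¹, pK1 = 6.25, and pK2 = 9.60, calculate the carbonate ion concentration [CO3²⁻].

[CO3²⁻] = 4.65 μmol/kg

[CO2*] = KH · pCO2 = 10^(−1.54) × 1650×10^-6 = 4.759×10^-5 mol/kg
α₀ = 1/(1 + K1/[H⁺] + K1K2/[H⁺]²) = 1/(1 + 10^+1.17 + 10^-1.01) = 0.06294
DIC = [CO2*]/α₀ = 4.759×10^-5 / 0.06294 = 0.7561 mmol/kg
[CO3²⁻] = α₂·DIC; α₂ = 0.006150, so [CO3²⁻] = 0.006150 × 0.7561 = 0.00465 mmol/kg = 4.65 μmol/kg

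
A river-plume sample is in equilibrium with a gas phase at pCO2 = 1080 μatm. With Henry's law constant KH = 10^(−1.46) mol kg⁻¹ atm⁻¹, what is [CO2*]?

[CO2*] = 37.4 μmol/kg

KH = 10^(−1.46) = 3.467×10^-2 mol kg⁻¹ atm⁻¹
[CO2*] = KH · pCO2 = 3.467×10^-2 × 1080×10^-6 atm = 3.74×10^-5 mol/kg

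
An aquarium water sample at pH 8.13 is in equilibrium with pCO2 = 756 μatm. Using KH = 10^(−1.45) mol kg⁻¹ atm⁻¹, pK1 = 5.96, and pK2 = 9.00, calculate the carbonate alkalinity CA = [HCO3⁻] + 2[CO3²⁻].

[CO2*] = KH · pCO2 = 10^(−1.45) × 756×10^-6 = 2.682×10^-5 mol/kg
α₀ = 1/(1 + K1/[H⁺] + K1K2/[H⁺]²) = 1/(1 + 10^+2.17 + 10^+1.30) = 0.005922
DIC = [CO2*]/α₀ = 2.682×10^-5 / 0.005922 = 4.530 mmol/kg
CA = (α₁ + 2α₂)·DIC = (0.8759 + 2×0.1182) × 4.530 = 5.04 mmol/kg

CA = 5.04 mmol/kg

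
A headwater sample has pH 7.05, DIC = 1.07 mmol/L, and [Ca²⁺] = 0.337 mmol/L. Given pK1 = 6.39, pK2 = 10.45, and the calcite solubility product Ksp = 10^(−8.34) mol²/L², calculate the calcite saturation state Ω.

Ω = 0.0258

α₂ = 1 / (1 + [H⁺]/K2 + [H⁺]²/(K1K2)) = 1 / (1 + 10^+3.40 + 10^+2.74)
   = 1 / (1 + 2511.9 + 549.54) = 1/3062.4 = 0.0003265
[CO3²⁻] = α₂ × DIC = 0.0003265 × 1.07 = 0.0003494 mmol/L = 0.3494 μmol/L
Ksp = 10^(−8.34) = 4.571×10^-9
Ω = [Ca²⁺][CO3²⁻]/Ksp = (0.337×10^-3)(3.494×10^-7) / 4.571×10^-9 = 0.0258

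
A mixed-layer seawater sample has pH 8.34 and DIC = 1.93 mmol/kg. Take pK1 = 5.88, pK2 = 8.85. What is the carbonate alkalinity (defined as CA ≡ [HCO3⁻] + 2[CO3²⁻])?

CA = 2.38 mmol/kg

CA = [HCO3⁻] + 2[CO3²⁻] = (α₁ + 2α₂)·DIC
At pH 8.34: [H⁺]/K1 = 10^-2.46 = 0.0034674, K2/[H⁺] = 10^-0.51 = 0.30903
α₁ = 1/(1 + 0.0034674 + 0.30903) = 1/1.3125 = 0.7619; α₂ = α₁·K2/[H⁺] = 0.2355
α₁ + 2α₂ = 1.2328
CA = 1.2328 × 1.93 = 2.38 mmol/kg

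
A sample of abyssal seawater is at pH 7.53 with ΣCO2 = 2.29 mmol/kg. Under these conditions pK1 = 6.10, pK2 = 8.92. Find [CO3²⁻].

[CO3²⁻] = 0.0865 mmol/kg

α₂ = 1 / (1 + [H⁺]/K2 + [H⁺]²/(K1K2)) = 1 / (1 + 10^+1.39 + 10^-0.04)
   = 1 / (1 + 24.547 + 0.91201) = 1/26.459 = 0.03779
[CO3²⁻] = α₂ × DIC = 0.03779 × 2.29 = 0.0865 mmol/kg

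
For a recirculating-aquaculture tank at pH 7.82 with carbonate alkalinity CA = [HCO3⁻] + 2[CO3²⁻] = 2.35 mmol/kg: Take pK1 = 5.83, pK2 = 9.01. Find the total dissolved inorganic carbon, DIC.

DIC = 2.24 mmol/kg

CA = [HCO3⁻] + 2[CO3²⁻] = (α₁ + 2α₂)·DIC
At pH 7.82: [H⁺]/K1 = 10^-1.99 = 0.010233, K2/[H⁺] = 10^-1.19 = 0.064565
α₁ = 1/(1 + 0.010233 + 0.064565) = 1/1.0748 = 0.9304; α₂ = α₁·K2/[H⁺] = 0.06007
α₁ + 2α₂ = 1.0506
DIC = CA / (α₁ + 2α₂) = 2.35 / 1.0506 = 2.24 mmol/kg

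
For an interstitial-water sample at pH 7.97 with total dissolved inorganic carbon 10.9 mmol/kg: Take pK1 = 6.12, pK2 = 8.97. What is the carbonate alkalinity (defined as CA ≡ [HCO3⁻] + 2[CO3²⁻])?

CA = 11.7 mmol/kg

CA = [HCO3⁻] + 2[CO3²⁻] = (α₁ + 2α₂)·DIC
At pH 7.97: [H⁺]/K1 = 10^-1.85 = 0.014125, K2/[H⁺] = 10^-1.00 = 0.10000
α₁ = 1/(1 + 0.014125 + 0.10000) = 1/1.1141 = 0.8976; α₂ = α₁·K2/[H⁺] = 0.08976
α₁ + 2α₂ = 1.0771
CA = 1.0771 × 10.9 = 11.7 mmol/kg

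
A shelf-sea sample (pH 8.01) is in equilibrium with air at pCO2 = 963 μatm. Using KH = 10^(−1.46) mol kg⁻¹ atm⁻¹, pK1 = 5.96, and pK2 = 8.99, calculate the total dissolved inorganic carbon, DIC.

DIC = 4.17 mmol/kg

[CO2*] = KH · pCO2 = 10^(−1.46) × 963×10^-6 = 3.339×10^-5 mol/kg
α₀ = 1/(1 + K1/[H⁺] + K1K2/[H⁺]²) = 1/(1 + 10^+2.05 + 10^+1.07) = 0.008003
DIC = [CO2*]/α₀ = 3.339×10^-5 / 0.008003 = 4.17 mmol/kg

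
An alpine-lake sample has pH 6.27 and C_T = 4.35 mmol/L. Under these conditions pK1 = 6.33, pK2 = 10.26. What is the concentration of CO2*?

[CO2*] = 2.32 mmol/L

α₀ = 1 / (1 + K1/[H⁺] + K1K2/[H⁺]²) = 1 / (1 + 10^-0.06 + 10^-4.05)
   = 1 / (1 + 0.87096 + 8.9125×10^-5) = 1/1.8711 = 0.5345
[CO2*] = α₀ × DIC = 0.5345 × 4.35 = 2.32 mmol/L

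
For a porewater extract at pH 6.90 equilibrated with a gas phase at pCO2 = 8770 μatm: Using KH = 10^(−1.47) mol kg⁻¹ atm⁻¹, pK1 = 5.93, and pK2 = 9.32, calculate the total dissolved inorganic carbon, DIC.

DIC = 3.08 mmol/kg

[CO2*] = KH · pCO2 = 10^(−1.47) × 8770×10^-6 = 2.972×10^-4 mol/kg
α₀ = 1/(1 + K1/[H⁺] + K1K2/[H⁺]²) = 1/(1 + 10^+0.97 + 10^-1.45) = 0.09645
DIC = [CO2*]/α₀ = 2.972×10^-4 / 0.09645 = 3.08 mmol/kg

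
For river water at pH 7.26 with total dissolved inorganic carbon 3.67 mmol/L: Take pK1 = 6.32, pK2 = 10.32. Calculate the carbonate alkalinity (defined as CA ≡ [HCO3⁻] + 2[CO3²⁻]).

CA = 3.30 mmol/L

CA = [HCO3⁻] + 2[CO3²⁻] = (α₁ + 2α₂)·DIC
At pH 7.26: [H⁺]/K1 = 10^-0.94 = 0.11482, K2/[H⁺] = 10^-3.06 = 0.00087096
α₁ = 1/(1 + 0.11482 + 0.00087096) = 1/1.1157 = 0.8963; α₂ = α₁·K2/[H⁺] = 0.0007807
α₁ + 2α₂ = 0.8979
CA = 0.8979 × 3.67 = 3.30 mmol/L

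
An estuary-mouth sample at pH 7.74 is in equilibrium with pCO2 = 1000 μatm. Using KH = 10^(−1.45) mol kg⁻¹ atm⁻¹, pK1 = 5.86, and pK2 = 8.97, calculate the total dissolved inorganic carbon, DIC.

DIC = 2.89 mmol/kg

[CO2*] = KH · pCO2 = 10^(−1.45) × 1000×10^-6 = 3.548×10^-5 mol/kg
α₀ = 1/(1 + K1/[H⁺] + K1K2/[H⁺]²) = 1/(1 + 10^+1.88 + 10^+0.65) = 0.01230
DIC = [CO2*]/α₀ = 3.548×10^-5 / 0.01230 = 2.89 mmol/kg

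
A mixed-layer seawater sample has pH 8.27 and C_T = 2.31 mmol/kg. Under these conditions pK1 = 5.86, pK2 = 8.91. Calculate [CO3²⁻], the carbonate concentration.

[CO3²⁻] = 0.429 mmol/kg

α₂ = 1 / (1 + [H⁺]/K2 + [H⁺]²/(K1K2)) = 1 / (1 + 10^+0.64 + 10^-1.77)
   = 1 / (1 + 4.3652 + 0.016982) = 1/5.3821 = 0.1858
[CO3²⁻] = α₂ × DIC = 0.1858 × 2.31 = 0.429 mmol/kg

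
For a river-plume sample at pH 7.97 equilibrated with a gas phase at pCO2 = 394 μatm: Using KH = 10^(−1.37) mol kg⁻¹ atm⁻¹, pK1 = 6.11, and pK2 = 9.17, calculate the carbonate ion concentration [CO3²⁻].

[CO2*] = KH · pCO2 = 10^(−1.37) × 394×10^-6 = 1.681×10^-5 mol/kg
α₀ = 1/(1 + K1/[H⁺] + K1K2/[H⁺]²) = 1/(1 + 10^+1.86 + 10^+0.66) = 0.01282
DIC = [CO2*]/α₀ = 1.681×10^-5 / 0.01282 = 1.311 mmol/kg
[CO3²⁻] = α₂·DIC; α₂ = 0.05859, so [CO3²⁻] = 0.05859 × 1.311 = 0.0768 mmol/kg

[CO3²⁻] = 0.0768 mmol/kg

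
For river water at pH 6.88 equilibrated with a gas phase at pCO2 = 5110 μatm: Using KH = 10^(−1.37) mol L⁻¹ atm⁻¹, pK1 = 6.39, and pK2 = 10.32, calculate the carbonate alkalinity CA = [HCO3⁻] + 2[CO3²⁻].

[CO2*] = KH · pCO2 = 10^(−1.37) × 5110×10^-6 = 2.180×10^-4 mol/L
α₀ = 1/(1 + K1/[H⁺] + K1K2/[H⁺]²) = 1/(1 + 10^+0.49 + 10^-2.95) = 0.2444
DIC = [CO2*]/α₀ = 2.180×10^-4 / 0.2444 = 0.8919 mmol/L
CA = (α₁ + 2α₂)·DIC = (0.7553 + 2×0.0002742) × 0.8919 = 0.674 mmol/L

CA = 0.674 mmol/L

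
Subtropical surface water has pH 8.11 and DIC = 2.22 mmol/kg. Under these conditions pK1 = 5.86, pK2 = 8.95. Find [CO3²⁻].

[CO3²⁻] = 0.279 mmol/kg

α₂ = 1 / (1 + [H⁺]/K2 + [H⁺]²/(K1K2)) = 1 / (1 + 10^+0.84 + 10^-1.41)
   = 1 / (1 + 6.9183 + 0.038905) = 1/7.9572 = 0.1257
[CO3²⁻] = α₂ × DIC = 0.1257 × 2.22 = 0.279 mmol/kg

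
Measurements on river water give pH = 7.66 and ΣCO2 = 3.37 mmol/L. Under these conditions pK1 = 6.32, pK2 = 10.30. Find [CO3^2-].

[CO3²⁻] = 7.37 μmol/L

α₂ = 1 / (1 + [H⁺]/K2 + [H⁺]²/(K1K2)) = 1 / (1 + 10^+2.64 + 10^+1.30)
   = 1 / (1 + 436.52 + 19.953) = 1/457.47 = 0.002186
[CO3²⁻] = α₂ × DIC = 0.002186 × 3.37 = 0.00737 mmol/L = 7.37 μmol/L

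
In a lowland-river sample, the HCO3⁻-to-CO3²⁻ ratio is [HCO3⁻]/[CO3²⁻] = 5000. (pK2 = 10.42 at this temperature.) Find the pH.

From K2 = [H⁺][CO3²⁻]/[HCO3⁻]:  pH = pK2 − log₁₀([HCO3⁻]/[CO3²⁻])
log₁₀(5000) = +3.699
pH = 10.42 − (+3.699) = 6.72

pH = 6.72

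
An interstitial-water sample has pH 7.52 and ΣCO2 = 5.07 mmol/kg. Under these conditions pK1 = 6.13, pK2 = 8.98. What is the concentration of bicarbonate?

[HCO3⁻] = 4.71 mmol/kg

α₁ = 1 / (1 + [H⁺]/K1 + K2/[H⁺]) = 1 / (1 + 10^-1.39 + 10^-1.46)
   = 1 / (1 + 0.040738 + 0.034674) = 1/1.0754 = 0.9299
[HCO3⁻] = α₁ × DIC = 0.9299 × 5.07 = 4.71 mmol/kg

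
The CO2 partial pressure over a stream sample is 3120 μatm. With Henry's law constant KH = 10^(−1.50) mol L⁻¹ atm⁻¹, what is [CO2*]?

KH = 10^(−1.50) = 3.162×10^-2 mol L⁻¹ atm⁻¹
[CO2*] = KH · pCO2 = 3.162×10^-2 × 3120×10^-6 atm = 9.87×10^-5 mol/L

[CO2*] = 98.7 μmol/L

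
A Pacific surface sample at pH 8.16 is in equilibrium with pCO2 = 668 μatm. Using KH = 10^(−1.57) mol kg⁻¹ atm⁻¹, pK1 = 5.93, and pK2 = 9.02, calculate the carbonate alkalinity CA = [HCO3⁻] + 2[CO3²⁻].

[CO2*] = KH · pCO2 = 10^(−1.57) × 668×10^-6 = 1.798×10^-5 mol/kg
α₀ = 1/(1 + K1/[H⁺] + K1K2/[H⁺]²) = 1/(1 + 10^+2.23 + 10^+1.37) = 0.005148
DIC = [CO2*]/α₀ = 1.798×10^-5 / 0.005148 = 3.493 mmol/kg
CA = (α₁ + 2α₂)·DIC = (0.8742 + 2×0.1207) × 3.493 = 3.90 mmol/kg

CA = 3.90 mmol/kg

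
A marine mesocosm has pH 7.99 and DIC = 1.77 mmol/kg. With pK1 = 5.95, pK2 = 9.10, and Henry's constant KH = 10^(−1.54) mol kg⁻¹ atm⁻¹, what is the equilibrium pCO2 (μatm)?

pCO2 = 515 μatm

α₀ = 1 / (1 + K1/[H⁺] + K1K2/[H⁺]²) = 1 / (1 + 10^+2.04 + 10^+0.93)
   = 1 / (1 + 109.65 + 8.5114) = 1/119.16 = 0.008392
[CO2*] = α₀ × DIC = 0.008392 × 1.77 = 0.01485 mmol/kg = 14.85 μmol/kg
pCO2 = [CO2*]/KH = 1.485×10^-5 / 2.884×10^-2 = 515 μatm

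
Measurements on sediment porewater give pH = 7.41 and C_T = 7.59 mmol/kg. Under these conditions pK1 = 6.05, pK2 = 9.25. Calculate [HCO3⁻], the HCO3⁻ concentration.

α₁ = 1 / (1 + [H⁺]/K1 + K2/[H⁺]) = 1 / (1 + 10^-1.36 + 10^-1.84)
   = 1 / (1 + 0.043652 + 0.014454) = 1/1.0581 = 0.9451
[HCO3⁻] = α₁ × DIC = 0.9451 × 7.59 = 7.17 mmol/kg

[HCO3⁻] = 7.17 mmol/kg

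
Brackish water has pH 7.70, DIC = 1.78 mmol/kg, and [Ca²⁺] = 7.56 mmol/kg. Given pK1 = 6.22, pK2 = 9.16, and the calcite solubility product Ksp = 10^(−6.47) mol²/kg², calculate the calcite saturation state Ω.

α₂ = 1 / (1 + [H⁺]/K2 + [H⁺]²/(K1K2)) = 1 / (1 + 10^+1.46 + 10^-0.02)
   = 1 / (1 + 28.840 + 0.95499) = 1/30.795 = 0.03247
[CO3²⁻] = α₂ × DIC = 0.03247 × 1.78 = 0.05780 mmol/kg
Ksp = 10^(−6.47) = 3.388×10^-7
Ω = [Ca²⁺][CO3²⁻]/Ksp = (7.56×10^-3)(5.780×10^-5) / 3.388×10^-7 = 1.29

Ω = 1.29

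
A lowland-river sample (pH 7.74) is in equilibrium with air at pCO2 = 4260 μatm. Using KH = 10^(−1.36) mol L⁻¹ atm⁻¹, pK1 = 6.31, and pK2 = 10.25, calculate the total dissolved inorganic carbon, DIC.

[CO2*] = KH · pCO2 = 10^(−1.36) × 4260×10^-6 = 1.860×10^-4 mol/L
α₀ = 1/(1 + K1/[H⁺] + K1K2/[H⁺]²) = 1/(1 + 10^+1.43 + 10^-1.08) = 0.03572
DIC = [CO2*]/α₀ = 1.860×10^-4 / 0.03572 = 5.21 mmol/L

DIC = 5.21 mmol/L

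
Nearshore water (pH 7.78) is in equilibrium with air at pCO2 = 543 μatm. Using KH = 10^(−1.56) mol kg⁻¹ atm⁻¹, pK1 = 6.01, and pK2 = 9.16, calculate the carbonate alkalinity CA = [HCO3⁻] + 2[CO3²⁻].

CA = 0.954 mmol/kg

[CO2*] = KH · pCO2 = 10^(−1.56) × 543×10^-6 = 1.496×10^-5 mol/kg
α₀ = 1/(1 + K1/[H⁺] + K1K2/[H⁺]²) = 1/(1 + 10^+1.77 + 10^+0.39) = 0.01604
DIC = [CO2*]/α₀ = 1.496×10^-5 / 0.01604 = 0.9323 mmol/kg
CA = (α₁ + 2α₂)·DIC = (0.9446 + 2×0.03938) × 0.9323 = 0.954 mmol/kg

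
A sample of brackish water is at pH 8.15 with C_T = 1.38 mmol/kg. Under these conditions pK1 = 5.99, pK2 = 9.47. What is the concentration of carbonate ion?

[CO3²⁻] = 0.0626 mmol/kg

α₂ = 1 / (1 + [H⁺]/K2 + [H⁺]²/(K1K2)) = 1 / (1 + 10^+1.32 + 10^-0.84)
   = 1 / (1 + 20.893 + 0.14454) = 1/22.038 = 0.04538
[CO3²⁻] = α₂ × DIC = 0.04538 × 1.38 = 0.0626 mmol/kg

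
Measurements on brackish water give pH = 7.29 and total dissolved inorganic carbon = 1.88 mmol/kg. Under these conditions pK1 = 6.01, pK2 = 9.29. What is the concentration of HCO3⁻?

[HCO3⁻] = 1.77 mmol/kg

α₁ = 1 / (1 + [H⁺]/K1 + K2/[H⁺]) = 1 / (1 + 10^-1.28 + 10^-2.00)
   = 1 / (1 + 0.052481 + 0.010000) = 1/1.0625 = 0.9412
[HCO3⁻] = α₁ × DIC = 0.9412 × 1.88 = 1.77 mmol/kg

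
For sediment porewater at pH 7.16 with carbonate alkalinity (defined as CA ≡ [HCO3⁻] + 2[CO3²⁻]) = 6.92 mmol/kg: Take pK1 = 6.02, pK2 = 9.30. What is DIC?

DIC = 7.36 mmol/kg

CA = [HCO3⁻] + 2[CO3²⁻] = (α₁ + 2α₂)·DIC
At pH 7.16: [H⁺]/K1 = 10^-1.14 = 0.072444, K2/[H⁺] = 10^-2.14 = 0.0072444
α₁ = 1/(1 + 0.072444 + 0.0072444) = 1/1.0797 = 0.9262; α₂ = α₁·K2/[H⁺] = 0.006710
α₁ + 2α₂ = 0.9396
DIC = CA / (α₁ + 2α₂) = 6.92 / 0.9396 = 7.36 mmol/kg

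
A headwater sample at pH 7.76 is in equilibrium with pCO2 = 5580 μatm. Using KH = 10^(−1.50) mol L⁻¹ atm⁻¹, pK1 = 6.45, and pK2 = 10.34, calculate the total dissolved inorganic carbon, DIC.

DIC = 3.79 mmol/L

[CO2*] = KH · pCO2 = 10^(−1.50) × 5580×10^-6 = 1.765×10^-4 mol/L
α₀ = 1/(1 + K1/[H⁺] + K1K2/[H⁺]²) = 1/(1 + 10^+1.31 + 10^-1.27) = 0.04657
DIC = [CO2*]/α₀ = 1.765×10^-4 / 0.04657 = 3.79 mmol/L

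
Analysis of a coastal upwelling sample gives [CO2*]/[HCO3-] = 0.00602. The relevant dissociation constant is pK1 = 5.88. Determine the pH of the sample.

From K1 = [H⁺][HCO3-]/[CO2*]:  pH = pK1 − log₁₀([CO2*]/[HCO3-])
log₁₀(0.00602) = -2.220
pH = 5.88 − (-2.220) = 8.10

pH = 8.10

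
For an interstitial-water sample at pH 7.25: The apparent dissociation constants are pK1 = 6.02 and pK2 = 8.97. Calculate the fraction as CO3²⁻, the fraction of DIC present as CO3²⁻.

α₂ = 0.0177

α₂ = 1 / (1 + [H⁺]/K2 + [H⁺]²/(K1K2)) = 1 / (1 + 10^+1.72 + 10^+0.49)
   = 1 / (1 + 52.481 + 3.0903) = 1/56.571 = 0.01768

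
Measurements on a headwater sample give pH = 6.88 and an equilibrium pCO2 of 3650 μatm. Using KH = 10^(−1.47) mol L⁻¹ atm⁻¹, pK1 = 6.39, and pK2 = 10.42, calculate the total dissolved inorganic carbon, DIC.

[CO2*] = KH · pCO2 = 10^(−1.47) × 3650×10^-6 = 1.237×10^-4 mol/L
α₀ = 1/(1 + K1/[H⁺] + K1K2/[H⁺]²) = 1/(1 + 10^+0.49 + 10^-3.05) = 0.2444
DIC = [CO2*]/α₀ = 1.237×10^-4 / 0.2444 = 0.506 mmol/L

DIC = 0.506 mmol/L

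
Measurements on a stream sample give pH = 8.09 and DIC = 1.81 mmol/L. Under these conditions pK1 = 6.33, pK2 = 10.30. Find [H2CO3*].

α₀ = 1 / (1 + K1/[H⁺] + K1K2/[H⁺]²) = 1 / (1 + 10^+1.76 + 10^-0.45)
   = 1 / (1 + 57.544 + 0.35481) = 1/58.899 = 0.01698
[CO2*] = α₀ × DIC = 0.01698 × 1.81 = 0.0307 mmol/L

[CO2*] = 0.0307 mmol/L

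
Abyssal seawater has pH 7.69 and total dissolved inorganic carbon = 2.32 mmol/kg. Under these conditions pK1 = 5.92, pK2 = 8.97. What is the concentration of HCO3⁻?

[HCO3⁻] = 2.17 mmol/kg

α₁ = 1 / (1 + [H⁺]/K1 + K2/[H⁺]) = 1 / (1 + 10^-1.77 + 10^-1.28)
   = 1 / (1 + 0.016982 + 0.052481) = 1/1.0695 = 0.9350
[HCO3⁻] = α₁ × DIC = 0.9350 × 2.32 = 2.17 mmol/kg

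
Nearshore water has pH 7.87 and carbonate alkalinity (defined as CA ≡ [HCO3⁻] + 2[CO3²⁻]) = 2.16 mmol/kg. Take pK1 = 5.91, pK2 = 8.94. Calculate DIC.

DIC = 2.02 mmol/kg

CA = [HCO3⁻] + 2[CO3²⁻] = (α₁ + 2α₂)·DIC
At pH 7.87: [H⁺]/K1 = 10^-1.96 = 0.010965, K2/[H⁺] = 10^-1.07 = 0.085114
α₁ = 1/(1 + 0.010965 + 0.085114) = 1/1.0961 = 0.9123; α₂ = α₁·K2/[H⁺] = 0.07765
α₁ + 2α₂ = 1.0676
DIC = CA / (α₁ + 2α₂) = 2.16 / 1.0676 = 2.02 mmol/kg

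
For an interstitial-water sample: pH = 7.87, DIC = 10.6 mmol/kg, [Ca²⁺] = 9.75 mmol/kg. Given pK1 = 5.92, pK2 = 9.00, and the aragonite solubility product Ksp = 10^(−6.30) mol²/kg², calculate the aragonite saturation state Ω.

α₂ = 1 / (1 + [H⁺]/K2 + [H⁺]²/(K1K2)) = 1 / (1 + 10^+1.13 + 10^-0.82)
   = 1 / (1 + 13.490 + 0.15136) = 1/14.641 = 0.06830
[CO3²⁻] = α₂ × DIC = 0.06830 × 10.6 = 0.7240 mmol/kg
Ksp = 10^(−6.30) = 5.012×10^-7
Ω = [Ca²⁺][CO3²⁻]/Ksp = (9.75×10^-3)(7.240×10^-4) / 5.012×10^-7 = 14.1

Ω = 14.1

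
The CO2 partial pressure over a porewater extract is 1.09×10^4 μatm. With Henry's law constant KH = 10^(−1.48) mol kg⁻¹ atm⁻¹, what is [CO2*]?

[CO2*] = 361 μmol/kg

KH = 10^(−1.48) = 3.311×10^-2 mol kg⁻¹ atm⁻¹
[CO2*] = KH · pCO2 = 3.311×10^-2 × 1.09×10^4×10^-6 atm = 3.61×10^-4 mol/kg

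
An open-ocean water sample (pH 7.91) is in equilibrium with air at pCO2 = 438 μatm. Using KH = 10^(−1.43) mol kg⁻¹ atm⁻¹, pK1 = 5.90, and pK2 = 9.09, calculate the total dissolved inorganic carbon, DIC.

[CO2*] = KH · pCO2 = 10^(−1.43) × 438×10^-6 = 1.627×10^-5 mol/kg
α₀ = 1/(1 + K1/[H⁺] + K1K2/[H⁺]²) = 1/(1 + 10^+2.01 + 10^+0.83) = 0.009083
DIC = [CO2*]/α₀ = 1.627×10^-5 / 0.009083 = 1.79 mmol/kg

DIC = 1.79 mmol/kg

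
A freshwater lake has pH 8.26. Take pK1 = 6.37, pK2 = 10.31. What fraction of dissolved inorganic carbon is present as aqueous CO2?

α₀ = 0.0126

α₀ = 1 / (1 + K1/[H⁺] + K1K2/[H⁺]²) = 1 / (1 + 10^+1.89 + 10^-0.16)
   = 1 / (1 + 77.625 + 0.69183) = 1/79.317 = 0.01261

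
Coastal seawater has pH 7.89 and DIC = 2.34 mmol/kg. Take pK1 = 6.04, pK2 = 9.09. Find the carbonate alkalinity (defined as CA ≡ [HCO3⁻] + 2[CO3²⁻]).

CA = [HCO3⁻] + 2[CO3²⁻] = (α₁ + 2α₂)·DIC
At pH 7.89: [H⁺]/K1 = 10^-1.85 = 0.014125, K2/[H⁺] = 10^-1.20 = 0.063096
α₁ = 1/(1 + 0.014125 + 0.063096) = 1/1.0772 = 0.9283; α₂ = α₁·K2/[H⁺] = 0.05857
α₁ + 2α₂ = 1.0455
CA = 1.0455 × 2.34 = 2.45 mmol/kg

CA = 2.45 mmol/kg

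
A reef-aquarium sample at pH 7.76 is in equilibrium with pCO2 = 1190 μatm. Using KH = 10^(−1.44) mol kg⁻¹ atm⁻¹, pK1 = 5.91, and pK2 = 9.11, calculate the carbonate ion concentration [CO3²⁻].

[CO2*] = KH · pCO2 = 10^(−1.44) × 1190×10^-6 = 4.321×10^-5 mol/kg
α₀ = 1/(1 + K1/[H⁺] + K1K2/[H⁺]²) = 1/(1 + 10^+1.85 + 10^+0.50) = 0.01334
DIC = [CO2*]/α₀ = 4.321×10^-5 / 0.01334 = 3.239 mmol/kg
[CO3²⁻] = α₂·DIC; α₂ = 0.04219, so [CO3²⁻] = 0.04219 × 3.239 = 0.137 mmol/kg

[CO3²⁻] = 0.137 mmol/kg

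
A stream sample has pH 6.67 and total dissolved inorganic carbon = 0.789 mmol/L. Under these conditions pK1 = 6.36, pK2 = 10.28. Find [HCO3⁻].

[HCO3⁻] = 0.530 mmol/L

α₁ = 1 / (1 + [H⁺]/K1 + K2/[H⁺]) = 1 / (1 + 10^-0.31 + 10^-3.61)
   = 1 / (1 + 0.48978 + 0.00024547) = 1/1.4900 = 0.6711
[HCO3⁻] = α₁ × DIC = 0.6711 × 0.789 = 0.530 mmol/L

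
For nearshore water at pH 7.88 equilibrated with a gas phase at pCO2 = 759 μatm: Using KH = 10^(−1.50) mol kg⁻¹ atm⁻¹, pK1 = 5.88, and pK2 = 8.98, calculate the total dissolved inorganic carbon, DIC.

[CO2*] = KH · pCO2 = 10^(−1.50) × 759×10^-6 = 2.400×10^-5 mol/kg
α₀ = 1/(1 + K1/[H⁺] + K1K2/[H⁺]²) = 1/(1 + 10^+2.00 + 10^+0.90) = 0.009179
DIC = [CO2*]/α₀ = 2.400×10^-5 / 0.009179 = 2.61 mmol/kg

DIC = 2.61 mmol/kg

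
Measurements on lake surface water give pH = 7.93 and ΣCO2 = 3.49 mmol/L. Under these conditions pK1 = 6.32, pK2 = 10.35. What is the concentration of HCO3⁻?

[HCO3⁻] = 3.39 mmol/L

α₁ = 1 / (1 + [H⁺]/K1 + K2/[H⁺]) = 1 / (1 + 10^-1.61 + 10^-2.42)
   = 1 / (1 + 0.024547 + 0.0038019) = 1/1.0283 = 0.9724
[HCO3⁻] = α₁ × DIC = 0.9724 × 3.49 = 3.39 mmol/L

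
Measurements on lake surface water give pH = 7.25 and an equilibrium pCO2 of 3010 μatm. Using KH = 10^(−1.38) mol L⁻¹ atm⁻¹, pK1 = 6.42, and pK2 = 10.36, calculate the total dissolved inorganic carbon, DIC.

[CO2*] = KH · pCO2 = 10^(−1.38) × 3010×10^-6 = 1.255×10^-4 mol/L
α₀ = 1/(1 + K1/[H⁺] + K1K2/[H⁺]²) = 1/(1 + 10^+0.83 + 10^-2.28) = 0.1288
DIC = [CO2*]/α₀ = 1.255×10^-4 / 0.1288 = 0.974 mmol/L

DIC = 0.974 mmol/L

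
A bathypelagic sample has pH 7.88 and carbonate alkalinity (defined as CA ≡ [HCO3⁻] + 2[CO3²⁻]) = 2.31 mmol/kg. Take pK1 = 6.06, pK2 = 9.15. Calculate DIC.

DIC = 2.23 mmol/kg

CA = [HCO3⁻] + 2[CO3²⁻] = (α₁ + 2α₂)·DIC
At pH 7.88: [H⁺]/K1 = 10^-1.82 = 0.015136, K2/[H⁺] = 10^-1.27 = 0.053703
α₁ = 1/(1 + 0.015136 + 0.053703) = 1/1.0688 = 0.9356; α₂ = α₁·K2/[H⁺] = 0.05024
α₁ + 2α₂ = 1.0361
DIC = CA / (α₁ + 2α₂) = 2.31 / 1.0361 = 2.23 mmol/kg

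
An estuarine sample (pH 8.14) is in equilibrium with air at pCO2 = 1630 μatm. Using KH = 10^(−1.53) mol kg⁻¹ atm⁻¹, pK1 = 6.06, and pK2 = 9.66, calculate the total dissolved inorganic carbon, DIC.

DIC = 6.01 mmol/kg

[CO2*] = KH · pCO2 = 10^(−1.53) × 1630×10^-6 = 4.810×10^-5 mol/kg
α₀ = 1/(1 + K1/[H⁺] + K1K2/[H⁺]²) = 1/(1 + 10^+2.08 + 10^+0.56) = 0.008009
DIC = [CO2*]/α₀ = 4.810×10^-5 / 0.008009 = 6.01 mmol/kg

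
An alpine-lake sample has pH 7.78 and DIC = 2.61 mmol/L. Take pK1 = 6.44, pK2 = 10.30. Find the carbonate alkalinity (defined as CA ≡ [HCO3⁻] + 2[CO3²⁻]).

CA = 2.50 mmol/L

CA = [HCO3⁻] + 2[CO3²⁻] = (α₁ + 2α₂)·DIC
At pH 7.78: [H⁺]/K1 = 10^-1.34 = 0.045709, K2/[H⁺] = 10^-2.52 = 0.0030200
α₁ = 1/(1 + 0.045709 + 0.0030200) = 1/1.0487 = 0.9535; α₂ = α₁·K2/[H⁺] = 0.002880
α₁ + 2α₂ = 0.9593
CA = 0.9593 × 2.61 = 2.50 mmol/L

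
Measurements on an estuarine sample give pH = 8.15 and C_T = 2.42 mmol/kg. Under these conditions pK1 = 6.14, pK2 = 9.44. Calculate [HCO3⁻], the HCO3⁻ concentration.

α₁ = 1 / (1 + [H⁺]/K1 + K2/[H⁺]) = 1 / (1 + 10^-2.01 + 10^-1.29)
   = 1 / (1 + 0.0097724 + 0.051286) = 1/1.0611 = 0.9425
[HCO3⁻] = α₁ × DIC = 0.9425 × 2.42 = 2.28 mmol/kg

[HCO3⁻] = 2.28 mmol/kg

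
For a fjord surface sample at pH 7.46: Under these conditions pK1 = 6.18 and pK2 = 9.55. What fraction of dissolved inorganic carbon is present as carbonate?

α₂ = 1 / (1 + [H⁺]/K2 + [H⁺]²/(K1K2)) = 1 / (1 + 10^+2.09 + 10^+0.81)
   = 1 / (1 + 123.03 + 6.4565) = 1/130.48 = 0.007664

α₂ = 0.00766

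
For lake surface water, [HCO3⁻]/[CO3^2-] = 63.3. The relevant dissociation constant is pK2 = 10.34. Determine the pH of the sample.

pH = 8.54

From K2 = [H⁺][CO3^2-]/[HCO3⁻]:  pH = pK2 − log₁₀([HCO3⁻]/[CO3^2-])
log₁₀(63.3) = +1.801
pH = 10.34 − (+1.801) = 8.54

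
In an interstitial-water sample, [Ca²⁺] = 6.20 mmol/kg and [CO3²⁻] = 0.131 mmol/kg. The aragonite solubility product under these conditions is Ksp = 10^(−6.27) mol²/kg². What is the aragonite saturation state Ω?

Ksp = 10^(−6.27) = 5.370×10^-7
Ω = [Ca²⁺][CO3²⁻]/Ksp = (6.20×10^-3)(0.131×10^-3) / 5.370×10^-7 = 1.51

Ω = 1.51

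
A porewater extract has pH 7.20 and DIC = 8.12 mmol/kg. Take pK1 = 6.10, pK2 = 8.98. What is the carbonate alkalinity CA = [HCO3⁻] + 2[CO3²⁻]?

CA = 7.65 mmol/kg

CA = [HCO3⁻] + 2[CO3²⁻] = (α₁ + 2α₂)·DIC
At pH 7.20: [H⁺]/K1 = 10^-1.10 = 0.079433, K2/[H⁺] = 10^-1.78 = 0.016596
α₁ = 1/(1 + 0.079433 + 0.016596) = 1/1.0960 = 0.9124; α₂ = α₁·K2/[H⁺] = 0.01514
α₁ + 2α₂ = 0.9427
CA = 0.9427 × 8.12 = 7.65 mmol/kg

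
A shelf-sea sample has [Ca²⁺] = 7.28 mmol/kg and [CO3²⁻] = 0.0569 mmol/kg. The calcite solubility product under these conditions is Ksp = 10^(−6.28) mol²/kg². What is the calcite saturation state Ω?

Ω = 0.789

Ksp = 10^(−6.28) = 5.248×10^-7
Ω = [Ca²⁺][CO3²⁻]/Ksp = (7.28×10^-3)(0.0569×10^-3) / 5.248×10^-7 = 0.789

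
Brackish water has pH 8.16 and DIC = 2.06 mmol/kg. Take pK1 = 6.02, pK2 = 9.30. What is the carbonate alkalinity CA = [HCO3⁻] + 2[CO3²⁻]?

CA = [HCO3⁻] + 2[CO3²⁻] = (α₁ + 2α₂)·DIC
At pH 8.16: [H⁺]/K1 = 10^-2.14 = 0.0072444, K2/[H⁺] = 10^-1.14 = 0.072444
α₁ = 1/(1 + 0.0072444 + 0.072444) = 1/1.0797 = 0.9262; α₂ = α₁·K2/[H⁺] = 0.06710
α₁ + 2α₂ = 1.0604
CA = 1.0604 × 2.06 = 2.18 mmol/kg

CA = 2.18 mmol/kg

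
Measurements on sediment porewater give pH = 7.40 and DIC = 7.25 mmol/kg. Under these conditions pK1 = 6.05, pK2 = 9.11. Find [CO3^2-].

[CO3²⁻] = 0.133 mmol/kg

α₂ = 1 / (1 + [H⁺]/K2 + [H⁺]²/(K1K2)) = 1 / (1 + 10^+1.71 + 10^+0.36)
   = 1 / (1 + 51.286 + 2.2909) = 1/54.577 = 0.01832
[CO3²⁻] = α₂ × DIC = 0.01832 × 7.25 = 0.133 mmol/kg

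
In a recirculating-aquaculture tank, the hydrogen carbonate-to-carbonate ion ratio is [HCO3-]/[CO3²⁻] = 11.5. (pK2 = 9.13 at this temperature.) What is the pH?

pH = 8.07

From K2 = [H⁺][CO3²⁻]/[HCO3-]:  pH = pK2 − log₁₀([HCO3-]/[CO3²⁻])
log₁₀(11.5) = +1.061
pH = 9.13 − (+1.061) = 8.07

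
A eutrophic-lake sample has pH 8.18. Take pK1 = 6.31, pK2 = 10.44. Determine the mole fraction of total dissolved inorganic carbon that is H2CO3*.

α₀ = 1 / (1 + K1/[H⁺] + K1K2/[H⁺]²) = 1 / (1 + 10^+1.87 + 10^-0.39)
   = 1 / (1 + 74.131 + 0.40738) = 1/75.538 = 0.01324

α₀ = 0.0132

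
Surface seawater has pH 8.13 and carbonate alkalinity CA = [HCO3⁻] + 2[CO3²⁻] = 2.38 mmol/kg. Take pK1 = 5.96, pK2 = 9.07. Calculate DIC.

CA = [HCO3⁻] + 2[CO3²⁻] = (α₁ + 2α₂)·DIC
At pH 8.13: [H⁺]/K1 = 10^-2.17 = 0.0067608, K2/[H⁺] = 10^-0.94 = 0.11482
α₁ = 1/(1 + 0.0067608 + 0.11482) = 1/1.1216 = 0.8916; α₂ = α₁·K2/[H⁺] = 0.1024
α₁ + 2α₂ = 1.0963
DIC = CA / (α₁ + 2α₂) = 2.38 / 1.0963 = 2.17 mmol/kg

DIC = 2.17 mmol/kg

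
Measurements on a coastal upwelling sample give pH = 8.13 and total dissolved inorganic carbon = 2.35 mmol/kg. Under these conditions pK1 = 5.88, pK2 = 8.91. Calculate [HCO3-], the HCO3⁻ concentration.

α₁ = 1 / (1 + [H⁺]/K1 + K2/[H⁺]) = 1 / (1 + 10^-2.25 + 10^-0.78)
   = 1 / (1 + 0.0056234 + 0.16596) = 1/1.1716 = 0.8535
[HCO3⁻] = α₁ × DIC = 0.8535 × 2.35 = 2.01 mmol/kg

[HCO3⁻] = 2.01 mmol/kg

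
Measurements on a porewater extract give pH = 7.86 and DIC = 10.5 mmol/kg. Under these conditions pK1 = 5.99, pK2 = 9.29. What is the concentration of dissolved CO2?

[CO2*] = 0.135 mmol/kg

α₀ = 1 / (1 + K1/[H⁺] + K1K2/[H⁺]²) = 1 / (1 + 10^+1.87 + 10^+0.44)
   = 1 / (1 + 74.131 + 2.7542) = 1/77.885 = 0.01284
[CO2*] = α₀ × DIC = 0.01284 × 10.5 = 0.135 mmol/kg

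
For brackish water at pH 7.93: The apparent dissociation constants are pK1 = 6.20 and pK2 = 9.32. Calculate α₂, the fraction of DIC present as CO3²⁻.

α₂ = 0.0385

α₂ = 1 / (1 + [H⁺]/K2 + [H⁺]²/(K1K2)) = 1 / (1 + 10^+1.39 + 10^-0.34)
   = 1 / (1 + 24.547 + 0.45709) = 1/26.004 = 0.03846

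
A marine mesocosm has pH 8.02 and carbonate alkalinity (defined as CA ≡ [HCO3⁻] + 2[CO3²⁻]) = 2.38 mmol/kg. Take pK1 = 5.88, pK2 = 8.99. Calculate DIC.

DIC = 2.18 mmol/kg

CA = [HCO3⁻] + 2[CO3²⁻] = (α₁ + 2α₂)·DIC
At pH 8.02: [H⁺]/K1 = 10^-2.14 = 0.0072444, K2/[H⁺] = 10^-0.97 = 0.10715
α₁ = 1/(1 + 0.0072444 + 0.10715) = 1/1.1144 = 0.8973; α₂ = α₁·K2/[H⁺] = 0.09615
α₁ + 2α₂ = 1.0897
DIC = CA / (α₁ + 2α₂) = 2.38 / 1.0897 = 2.18 mmol/kg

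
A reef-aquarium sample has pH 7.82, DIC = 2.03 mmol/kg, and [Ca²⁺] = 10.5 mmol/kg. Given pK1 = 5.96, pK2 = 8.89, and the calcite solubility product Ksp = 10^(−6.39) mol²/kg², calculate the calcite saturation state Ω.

α₂ = 1 / (1 + [H⁺]/K2 + [H⁺]²/(K1K2)) = 1 / (1 + 10^+1.07 + 10^-0.79)
   = 1 / (1 + 11.749 + 0.16218) = 1/12.911 = 0.07745
[CO3²⁻] = α₂ × DIC = 0.07745 × 2.03 = 0.1572 mmol/kg
Ksp = 10^(−6.39) = 4.074×10^-7
Ω = [Ca²⁺][CO3²⁻]/Ksp = (10.5×10^-3)(1.572×10^-4) / 4.074×10^-7 = 4.05

Ω = 4.05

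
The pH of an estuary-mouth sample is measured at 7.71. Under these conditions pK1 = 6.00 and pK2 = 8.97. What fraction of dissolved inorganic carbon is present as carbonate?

α₂ = 0.0511

α₂ = 1 / (1 + [H⁺]/K2 + [H⁺]²/(K1K2)) = 1 / (1 + 10^+1.26 + 10^-0.45)
   = 1 / (1 + 18.197 + 0.35481) = 1/19.552 = 0.05115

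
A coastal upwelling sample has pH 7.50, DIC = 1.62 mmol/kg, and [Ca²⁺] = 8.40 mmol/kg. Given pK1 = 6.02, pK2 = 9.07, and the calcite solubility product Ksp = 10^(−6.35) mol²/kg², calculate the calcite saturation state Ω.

α₂ = 1 / (1 + [H⁺]/K2 + [H⁺]²/(K1K2)) = 1 / (1 + 10^+1.57 + 10^+0.09)
   = 1 / (1 + 37.154 + 1.2303) = 1/39.384 = 0.02539
[CO3²⁻] = α₂ × DIC = 0.02539 × 1.62 = 0.04113 mmol/kg
Ksp = 10^(−6.35) = 4.467×10^-7
Ω = [Ca²⁺][CO3²⁻]/Ksp = (8.40×10^-3)(4.113×10^-5) / 4.467×10^-7 = 0.774

Ω = 0.774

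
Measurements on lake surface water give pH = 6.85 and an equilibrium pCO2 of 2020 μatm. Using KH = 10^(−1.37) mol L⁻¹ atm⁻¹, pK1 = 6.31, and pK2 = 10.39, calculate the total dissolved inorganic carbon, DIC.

DIC = 0.385 mmol/L

[CO2*] = KH · pCO2 = 10^(−1.37) × 2020×10^-6 = 8.617×10^-5 mol/L
α₀ = 1/(1 + K1/[H⁺] + K1K2/[H⁺]²) = 1/(1 + 10^+0.54 + 10^-3.00) = 0.2238
DIC = [CO2*]/α₀ = 8.617×10^-5 / 0.2238 = 0.385 mmol/L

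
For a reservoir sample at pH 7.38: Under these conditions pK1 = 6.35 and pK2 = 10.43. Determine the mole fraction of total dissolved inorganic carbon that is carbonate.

α₂ = 1 / (1 + [H⁺]/K2 + [H⁺]²/(K1K2)) = 1 / (1 + 10^+3.05 + 10^+2.02)
   = 1 / (1 + 1122.0 + 104.71) = 1/1227.7 = 0.0008145

α₂ = 0.000815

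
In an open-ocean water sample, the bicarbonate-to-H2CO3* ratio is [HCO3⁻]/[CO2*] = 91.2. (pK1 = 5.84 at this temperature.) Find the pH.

pH = 7.80

From K1 = [H⁺][HCO3⁻]/[CO2*]:  pH = pK1 + log₁₀([HCO3⁻]/[CO2*])
log₁₀(91.2) = +1.960
pH = 5.84 + (+1.960) = 7.80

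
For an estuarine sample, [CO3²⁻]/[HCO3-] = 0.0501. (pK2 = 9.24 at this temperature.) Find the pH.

From K2 = [H⁺][CO3²⁻]/[HCO3-]:  pH = pK2 + log₁₀([CO3²⁻]/[HCO3-])
log₁₀(0.0501) = -1.300
pH = 9.24 + (-1.300) = 7.94

pH = 7.94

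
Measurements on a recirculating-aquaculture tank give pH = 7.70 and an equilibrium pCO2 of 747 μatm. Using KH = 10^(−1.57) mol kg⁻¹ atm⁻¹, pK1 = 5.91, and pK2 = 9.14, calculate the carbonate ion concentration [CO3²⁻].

[CO2*] = KH · pCO2 = 10^(−1.57) × 747×10^-6 = 2.011×10^-5 mol/kg
α₀ = 1/(1 + K1/[H⁺] + K1K2/[H⁺]²) = 1/(1 + 10^+1.79 + 10^+0.35) = 0.01541
DIC = [CO2*]/α₀ = 2.011×10^-5 / 0.01541 = 1.305 mmol/kg
[CO3²⁻] = α₂·DIC; α₂ = 0.03450, so [CO3²⁻] = 0.03450 × 1.305 = 0.0450 mmol/kg

[CO3²⁻] = 0.0450 mmol/kg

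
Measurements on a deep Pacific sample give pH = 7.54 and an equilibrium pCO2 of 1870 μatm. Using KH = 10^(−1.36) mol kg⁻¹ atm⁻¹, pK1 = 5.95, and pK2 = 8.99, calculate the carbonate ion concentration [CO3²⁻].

[CO3²⁻] = 0.113 mmol/kg

[CO2*] = KH · pCO2 = 10^(−1.36) × 1870×10^-6 = 8.163×10^-5 mol/kg
α₀ = 1/(1 + K1/[H⁺] + K1K2/[H⁺]²) = 1/(1 + 10^+1.59 + 10^+0.14) = 0.02422
DIC = [CO2*]/α₀ = 8.163×10^-5 / 0.02422 = 3.370 mmol/kg
[CO3²⁻] = α₂·DIC; α₂ = 0.03344, so [CO3²⁻] = 0.03344 × 3.370 = 0.113 mmol/kg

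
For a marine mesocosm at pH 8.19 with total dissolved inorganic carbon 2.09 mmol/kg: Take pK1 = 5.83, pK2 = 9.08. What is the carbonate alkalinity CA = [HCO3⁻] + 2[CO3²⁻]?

CA = 2.32 mmol/kg

CA = [HCO3⁻] + 2[CO3²⁻] = (α₁ + 2α₂)·DIC
At pH 8.19: [H⁺]/K1 = 10^-2.36 = 0.0043652, K2/[H⁺] = 10^-0.89 = 0.12882
α₁ = 1/(1 + 0.0043652 + 0.12882) = 1/1.1332 = 0.8825; α₂ = α₁·K2/[H⁺] = 0.1137
α₁ + 2α₂ = 1.1098
CA = 1.1098 × 2.09 = 2.32 mmol/kg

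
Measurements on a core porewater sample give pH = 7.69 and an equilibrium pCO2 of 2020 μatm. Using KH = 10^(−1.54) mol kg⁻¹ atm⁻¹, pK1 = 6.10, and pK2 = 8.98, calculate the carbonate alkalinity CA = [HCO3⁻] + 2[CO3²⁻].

[CO2*] = KH · pCO2 = 10^(−1.54) × 2020×10^-6 = 5.826×10^-5 mol/kg
α₀ = 1/(1 + K1/[H⁺] + K1K2/[H⁺]²) = 1/(1 + 10^+1.59 + 10^+0.30) = 0.02387
DIC = [CO2*]/α₀ = 5.826×10^-5 / 0.02387 = 2.441 mmol/kg
CA = (α₁ + 2α₂)·DIC = (0.9285 + 2×0.04762) × 2.441 = 2.50 mmol/kg

CA = 2.50 mmol/kg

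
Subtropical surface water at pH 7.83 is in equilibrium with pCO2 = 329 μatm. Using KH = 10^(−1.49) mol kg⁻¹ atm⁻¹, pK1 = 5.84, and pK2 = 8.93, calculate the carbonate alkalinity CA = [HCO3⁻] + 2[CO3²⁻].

[CO2*] = KH · pCO2 = 10^(−1.49) × 329×10^-6 = 1.065×10^-5 mol/kg
α₀ = 1/(1 + K1/[H⁺] + K1K2/[H⁺]²) = 1/(1 + 10^+1.99 + 10^+0.89) = 0.009391
DIC = [CO2*]/α₀ = 1.065×10^-5 / 0.009391 = 1.134 mmol/kg
CA = (α₁ + 2α₂)·DIC = (0.9177 + 2×0.07290) × 1.134 = 1.21 mmol/kg

CA = 1.21 mmol/kg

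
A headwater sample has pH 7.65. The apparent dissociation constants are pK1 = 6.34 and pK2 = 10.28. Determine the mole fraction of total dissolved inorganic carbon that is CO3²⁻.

α₂ = 0.00223

α₂ = 1 / (1 + [H⁺]/K2 + [H⁺]²/(K1K2)) = 1 / (1 + 10^+2.63 + 10^+1.32)
   = 1 / (1 + 426.58 + 20.893) = 1/448.47 = 0.002230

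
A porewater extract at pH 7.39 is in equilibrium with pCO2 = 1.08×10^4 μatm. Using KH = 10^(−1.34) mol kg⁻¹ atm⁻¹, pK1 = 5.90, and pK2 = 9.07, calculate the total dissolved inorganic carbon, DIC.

[CO2*] = KH · pCO2 = 10^(−1.34) × 1.08×10^4×10^-6 = 4.937×10^-4 mol/kg
α₀ = 1/(1 + K1/[H⁺] + K1K2/[H⁺]²) = 1/(1 + 10^+1.49 + 10^-0.19) = 0.03072
DIC = [CO2*]/α₀ = 4.937×10^-4 / 0.03072 = 16.1 mmol/kg

DIC = 16.1 mmol/kg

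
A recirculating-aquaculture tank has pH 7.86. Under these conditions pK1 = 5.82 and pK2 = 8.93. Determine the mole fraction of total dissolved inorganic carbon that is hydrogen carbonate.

α₁ = 0.914

α₁ = 1 / (1 + [H⁺]/K1 + K2/[H⁺]) = 1 / (1 + 10^-2.04 + 10^-1.07)
   = 1 / (1 + 0.0091201 + 0.085114) = 1/1.0942 = 0.9139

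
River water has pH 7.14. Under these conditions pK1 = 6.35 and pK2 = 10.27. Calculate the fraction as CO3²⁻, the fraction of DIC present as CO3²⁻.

α₂ = 0.000637

α₂ = 1 / (1 + [H⁺]/K2 + [H⁺]²/(K1K2)) = 1 / (1 + 10^+3.13 + 10^+2.34)
   = 1 / (1 + 1349.0 + 218.78) = 1/1568.7 = 0.0006375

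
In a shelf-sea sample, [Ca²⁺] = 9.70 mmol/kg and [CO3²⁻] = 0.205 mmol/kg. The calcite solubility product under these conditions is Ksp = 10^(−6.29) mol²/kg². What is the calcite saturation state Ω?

Ω = 3.88

Ksp = 10^(−6.29) = 5.129×10^-7
Ω = [Ca²⁺][CO3²⁻]/Ksp = (9.70×10^-3)(0.205×10^-3) / 5.129×10^-7 = 3.88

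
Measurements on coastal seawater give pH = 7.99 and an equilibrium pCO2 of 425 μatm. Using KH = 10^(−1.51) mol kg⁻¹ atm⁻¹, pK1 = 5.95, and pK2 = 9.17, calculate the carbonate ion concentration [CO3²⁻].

[CO3²⁻] = 0.0951 mmol/kg

[CO2*] = KH · pCO2 = 10^(−1.51) × 425×10^-6 = 1.313×10^-5 mol/kg
α₀ = 1/(1 + K1/[H⁺] + K1K2/[H⁺]²) = 1/(1 + 10^+2.04 + 10^+0.86) = 0.008482
DIC = [CO2*]/α₀ = 1.313×10^-5 / 0.008482 = 1.548 mmol/kg
[CO3²⁻] = α₂·DIC; α₂ = 0.06145, so [CO3²⁻] = 0.06145 × 1.548 = 0.0951 mmol/kg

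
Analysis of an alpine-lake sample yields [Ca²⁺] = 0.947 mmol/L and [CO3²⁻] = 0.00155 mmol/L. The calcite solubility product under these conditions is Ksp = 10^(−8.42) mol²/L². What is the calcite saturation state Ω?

Ω = 0.386

Ksp = 10^(−8.42) = 3.802×10^-9
Ω = [Ca²⁺][CO3²⁻]/Ksp = (0.947×10^-3)(0.00155×10^-3) / 3.802×10^-9 = 0.386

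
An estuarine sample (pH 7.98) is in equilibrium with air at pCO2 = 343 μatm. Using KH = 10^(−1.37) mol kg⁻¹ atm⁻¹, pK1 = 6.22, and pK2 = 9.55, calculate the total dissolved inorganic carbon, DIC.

[CO2*] = KH · pCO2 = 10^(−1.37) × 343×10^-6 = 1.463×10^-5 mol/kg
α₀ = 1/(1 + K1/[H⁺] + K1K2/[H⁺]²) = 1/(1 + 10^+1.76 + 10^+0.19) = 0.01664
DIC = [CO2*]/α₀ = 1.463×10^-5 / 0.01664 = 0.879 mmol/kg

DIC = 0.879 mmol/kg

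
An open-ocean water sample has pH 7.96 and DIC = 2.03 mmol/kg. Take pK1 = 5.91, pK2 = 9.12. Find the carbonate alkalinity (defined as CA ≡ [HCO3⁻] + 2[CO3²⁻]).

CA = 2.14 mmol/kg

CA = [HCO3⁻] + 2[CO3²⁻] = (α₁ + 2α₂)·DIC
At pH 7.96: [H⁺]/K1 = 10^-2.05 = 0.0089125, K2/[H⁺] = 10^-1.16 = 0.069183
α₁ = 1/(1 + 0.0089125 + 0.069183) = 1/1.0781 = 0.9276; α₂ = α₁·K2/[H⁺] = 0.06417
α₁ + 2α₂ = 1.0559
CA = 1.0559 × 2.03 = 2.14 mmol/kg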